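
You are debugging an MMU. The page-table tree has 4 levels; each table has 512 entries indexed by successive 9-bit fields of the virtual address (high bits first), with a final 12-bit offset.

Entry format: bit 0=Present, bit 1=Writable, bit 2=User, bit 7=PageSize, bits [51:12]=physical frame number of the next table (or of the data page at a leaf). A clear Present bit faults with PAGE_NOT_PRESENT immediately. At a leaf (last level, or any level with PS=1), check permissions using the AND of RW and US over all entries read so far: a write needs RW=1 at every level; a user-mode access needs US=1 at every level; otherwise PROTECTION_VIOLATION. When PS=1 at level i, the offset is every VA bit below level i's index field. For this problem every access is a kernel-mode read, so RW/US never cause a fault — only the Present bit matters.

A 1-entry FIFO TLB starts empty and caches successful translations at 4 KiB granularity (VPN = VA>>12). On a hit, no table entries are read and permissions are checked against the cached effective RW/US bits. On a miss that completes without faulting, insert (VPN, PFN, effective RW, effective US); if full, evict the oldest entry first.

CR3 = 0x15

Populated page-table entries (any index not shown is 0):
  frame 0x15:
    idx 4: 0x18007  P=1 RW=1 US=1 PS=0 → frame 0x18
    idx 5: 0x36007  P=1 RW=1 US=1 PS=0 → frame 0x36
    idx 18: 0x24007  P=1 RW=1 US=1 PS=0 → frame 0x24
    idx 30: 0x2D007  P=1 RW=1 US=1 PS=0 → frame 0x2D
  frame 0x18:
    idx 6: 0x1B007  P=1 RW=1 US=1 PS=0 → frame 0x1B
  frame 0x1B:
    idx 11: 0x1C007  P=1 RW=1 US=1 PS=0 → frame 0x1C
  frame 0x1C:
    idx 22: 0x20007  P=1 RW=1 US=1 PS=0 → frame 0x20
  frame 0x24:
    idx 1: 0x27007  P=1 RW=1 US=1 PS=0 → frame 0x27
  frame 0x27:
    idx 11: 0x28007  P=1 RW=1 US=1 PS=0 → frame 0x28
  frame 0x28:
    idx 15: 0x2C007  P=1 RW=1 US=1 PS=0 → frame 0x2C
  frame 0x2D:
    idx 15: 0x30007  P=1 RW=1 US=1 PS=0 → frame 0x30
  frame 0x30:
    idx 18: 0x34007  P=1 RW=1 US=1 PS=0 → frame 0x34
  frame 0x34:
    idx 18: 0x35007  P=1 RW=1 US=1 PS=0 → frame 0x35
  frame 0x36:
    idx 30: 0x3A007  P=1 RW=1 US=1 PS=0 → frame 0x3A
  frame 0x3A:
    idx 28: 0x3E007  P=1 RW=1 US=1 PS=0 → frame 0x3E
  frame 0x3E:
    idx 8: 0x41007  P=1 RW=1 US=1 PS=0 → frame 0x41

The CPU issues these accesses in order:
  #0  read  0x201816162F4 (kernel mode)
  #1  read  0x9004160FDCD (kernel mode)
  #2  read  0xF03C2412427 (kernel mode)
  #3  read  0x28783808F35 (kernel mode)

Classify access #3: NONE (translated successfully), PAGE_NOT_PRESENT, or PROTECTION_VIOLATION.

Per-access translation:
#0 VA=0x201816162F4 (r,kernel):
  L0 @0x15[4] → 0x18007  P=1,RW=1,US=1,PS=0
  L1 @0x18[6] → 0x1B007  P=1,RW=1,US=1,PS=0
  L2 @0x1B[11] → 0x1C007  P=1,RW=1,US=1,PS=0
  L3 @0x1C[22] → 0x20007  P=1,RW=1,US=1,PS=0
  → PA=0x202F4  (4 entries read)
#1 VA=0x9004160FDCD (r,kernel):
  L0 @0x15[18] → 0x24007  P=1,RW=1,US=1,PS=0
  L1 @0x24[1] → 0x27007  P=1,RW=1,US=1,PS=0
  L2 @0x27[11] → 0x28007  P=1,RW=1,US=1,PS=0
  L3 @0x28[15] → 0x2C007  P=1,RW=1,US=1,PS=0
  → PA=0x2CDCD  (4 entries read)
#2 VA=0xF03C2412427 (r,kernel):
  L0 @0x15[30] → 0x2D007  P=1,RW=1,US=1,PS=0
  L1 @0x2D[15] → 0x30007  P=1,RW=1,US=1,PS=0
  L2 @0x30[18] → 0x34007  P=1,RW=1,US=1,PS=0
  L3 @0x34[18] → 0x35007  P=1,RW=1,US=1,PS=0
  → PA=0x35427  (4 entries read)
#3 VA=0x28783808F35 (r,kernel):
  L0 @0x15[5] → 0x36007  P=1,RW=1,US=1,PS=0
  L1 @0x36[30] → 0x3A007  P=1,RW=1,US=1,PS=0
  L2 @0x3A[28] → 0x3E007  P=1,RW=1,US=1,PS=0
  L3 @0x3E[8] → 0x41007  P=1,RW=1,US=1,PS=0
  → PA=0x41F35  (4 entries read)

Access #3 fault: NONE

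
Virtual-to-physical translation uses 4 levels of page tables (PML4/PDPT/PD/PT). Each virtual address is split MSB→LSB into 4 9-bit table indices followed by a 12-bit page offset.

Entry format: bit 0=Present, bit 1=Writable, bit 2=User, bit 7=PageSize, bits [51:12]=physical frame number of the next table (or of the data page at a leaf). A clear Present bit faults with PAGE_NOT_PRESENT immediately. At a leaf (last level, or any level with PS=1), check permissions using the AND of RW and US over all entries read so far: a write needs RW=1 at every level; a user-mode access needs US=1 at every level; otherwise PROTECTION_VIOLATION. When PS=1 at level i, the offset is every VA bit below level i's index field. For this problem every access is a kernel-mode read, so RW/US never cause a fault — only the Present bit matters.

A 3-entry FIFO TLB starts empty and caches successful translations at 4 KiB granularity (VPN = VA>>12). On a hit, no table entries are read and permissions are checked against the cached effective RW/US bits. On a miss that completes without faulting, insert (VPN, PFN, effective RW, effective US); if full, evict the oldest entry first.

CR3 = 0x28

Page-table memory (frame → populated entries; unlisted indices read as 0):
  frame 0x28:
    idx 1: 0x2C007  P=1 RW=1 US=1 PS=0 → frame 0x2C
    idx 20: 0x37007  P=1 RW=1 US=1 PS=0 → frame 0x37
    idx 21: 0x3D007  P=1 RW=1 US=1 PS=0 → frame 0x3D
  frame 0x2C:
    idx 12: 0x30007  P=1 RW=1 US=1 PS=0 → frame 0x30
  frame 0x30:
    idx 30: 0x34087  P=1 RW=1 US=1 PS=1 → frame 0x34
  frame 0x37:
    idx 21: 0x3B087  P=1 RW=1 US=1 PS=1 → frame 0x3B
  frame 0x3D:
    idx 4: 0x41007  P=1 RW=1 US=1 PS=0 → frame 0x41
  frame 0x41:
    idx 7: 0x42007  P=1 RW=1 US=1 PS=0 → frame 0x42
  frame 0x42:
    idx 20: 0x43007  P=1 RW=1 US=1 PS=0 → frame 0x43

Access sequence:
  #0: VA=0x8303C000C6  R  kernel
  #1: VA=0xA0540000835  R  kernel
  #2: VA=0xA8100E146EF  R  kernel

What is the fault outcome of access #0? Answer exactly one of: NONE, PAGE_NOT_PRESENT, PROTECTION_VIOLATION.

Per-access translation:
#0 VA=0x8303C000C6 (r,kernel):
  lvl0: tbl 0x28, slot 1 ⇒ 0x2C007 (P1/RW1/US1/PS0)
  lvl1: tbl 0x2C, slot 12 ⇒ 0x30007 (P1/RW1/US1/PS0)
  lvl2: tbl 0x30, slot 30 ⇒ 0x34087 (P1/RW1/US1/PS1)
  ⇒ phys 0x340C6 (huge @L2)  [3 reads]
#1 VA=0xA0540000835 (r,kernel):
  lvl0: tbl 0x28, slot 20 ⇒ 0x37007 (P1/RW1/US1/PS0)
  lvl1: tbl 0x37, slot 21 ⇒ 0x3B087 (P1/RW1/US1/PS1)
  ⇒ phys 0x3B835 (huge @L1)  [2 reads]
#2 VA=0xA8100E146EF (r,kernel):
  lvl0: tbl 0x28, slot 21 ⇒ 0x3D007 (P1/RW1/US1/PS0)
  lvl1: tbl 0x3D, slot 4 ⇒ 0x41007 (P1/RW1/US1/PS0)
  lvl2: tbl 0x41, slot 7 ⇒ 0x42007 (P1/RW1/US1/PS0)
  lvl3: tbl 0x42, slot 20 ⇒ 0x43007 (P1/RW1/US1/PS0)
  ⇒ phys 0x436EF  [4 reads]

Access #0 fault: NONE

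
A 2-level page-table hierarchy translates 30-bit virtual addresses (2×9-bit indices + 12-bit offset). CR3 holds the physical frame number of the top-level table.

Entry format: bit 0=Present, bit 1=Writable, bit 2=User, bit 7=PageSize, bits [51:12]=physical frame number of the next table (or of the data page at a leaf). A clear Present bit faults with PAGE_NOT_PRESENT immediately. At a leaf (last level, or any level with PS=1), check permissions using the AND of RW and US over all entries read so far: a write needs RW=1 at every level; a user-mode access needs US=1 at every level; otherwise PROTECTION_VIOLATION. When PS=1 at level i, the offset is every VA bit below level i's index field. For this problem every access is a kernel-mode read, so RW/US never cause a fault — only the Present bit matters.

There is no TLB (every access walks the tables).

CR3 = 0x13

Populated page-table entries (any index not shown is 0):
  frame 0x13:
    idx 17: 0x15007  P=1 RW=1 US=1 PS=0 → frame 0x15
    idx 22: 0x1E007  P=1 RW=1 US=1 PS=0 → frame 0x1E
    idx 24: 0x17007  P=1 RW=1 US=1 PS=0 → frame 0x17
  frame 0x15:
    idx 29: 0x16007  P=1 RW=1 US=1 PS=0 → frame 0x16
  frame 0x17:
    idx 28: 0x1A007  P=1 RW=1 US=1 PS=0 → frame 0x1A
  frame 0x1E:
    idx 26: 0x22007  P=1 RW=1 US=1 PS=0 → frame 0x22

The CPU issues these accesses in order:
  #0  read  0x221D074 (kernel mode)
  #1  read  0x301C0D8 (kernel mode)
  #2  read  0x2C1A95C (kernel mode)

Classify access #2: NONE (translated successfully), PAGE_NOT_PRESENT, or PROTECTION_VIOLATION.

Walk each access:
#0 VA=0x221D074 (r,kernel):
  [0] read 0x13 idx=17: raw=0x15007 flags P=1 W=1 U=1 S=0
  [1] read 0x15 idx=29: raw=0x16007 flags P=1 W=1 U=1 S=0
  ⇒ phys 0x16074  [2 reads]
#1 VA=0x301C0D8 (r,kernel):
  [0] read 0x13 idx=24: raw=0x17007 flags P=1 W=1 U=1 S=0
  [1] read 0x17 idx=28: raw=0x1A007 flags P=1 W=1 U=1 S=0
  ⇒ phys 0x1A0D8  [2 reads]
#2 VA=0x2C1A95C (r,kernel):
  [0] read 0x13 idx=22: raw=0x1E007 flags P=1 W=1 U=1 S=0
  [1] read 0x1E idx=26: raw=0x22007 flags P=1 W=1 U=1 S=0
  ⇒ phys 0x2295C  [2 reads]

Access #2 fault: NONE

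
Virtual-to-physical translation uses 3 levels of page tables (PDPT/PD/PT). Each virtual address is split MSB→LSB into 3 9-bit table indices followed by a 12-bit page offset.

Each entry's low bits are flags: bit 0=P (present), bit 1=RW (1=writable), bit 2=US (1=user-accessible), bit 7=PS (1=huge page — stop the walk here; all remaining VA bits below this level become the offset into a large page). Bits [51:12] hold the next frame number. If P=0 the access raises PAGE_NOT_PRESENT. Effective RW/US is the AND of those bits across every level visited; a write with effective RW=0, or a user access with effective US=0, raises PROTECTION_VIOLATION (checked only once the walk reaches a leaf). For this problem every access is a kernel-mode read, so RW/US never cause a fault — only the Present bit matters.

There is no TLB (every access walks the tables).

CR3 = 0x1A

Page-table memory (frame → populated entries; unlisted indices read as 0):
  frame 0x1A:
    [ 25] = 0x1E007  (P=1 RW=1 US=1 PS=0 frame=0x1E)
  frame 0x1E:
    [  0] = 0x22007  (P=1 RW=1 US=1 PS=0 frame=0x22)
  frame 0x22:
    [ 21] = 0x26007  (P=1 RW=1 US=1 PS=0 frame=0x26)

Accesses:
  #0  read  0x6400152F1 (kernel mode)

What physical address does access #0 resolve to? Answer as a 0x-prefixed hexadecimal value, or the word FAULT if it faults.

Walk each access:
#0 VA=0x6400152F1 (r,kernel):
  [0] read 0x1A idx=25: raw=0x1E007 flags P=1 W=1 U=1 S=0
  [1] read 0x1E idx=0: raw=0x22007 flags P=1 W=1 U=1 S=0
  [2] read 0x22 idx=21: raw=0x26007 flags P=1 W=1 U=1 S=0
  ⇒ phys 0x262F1  [3 reads]

Access #0 PA: 0x262F1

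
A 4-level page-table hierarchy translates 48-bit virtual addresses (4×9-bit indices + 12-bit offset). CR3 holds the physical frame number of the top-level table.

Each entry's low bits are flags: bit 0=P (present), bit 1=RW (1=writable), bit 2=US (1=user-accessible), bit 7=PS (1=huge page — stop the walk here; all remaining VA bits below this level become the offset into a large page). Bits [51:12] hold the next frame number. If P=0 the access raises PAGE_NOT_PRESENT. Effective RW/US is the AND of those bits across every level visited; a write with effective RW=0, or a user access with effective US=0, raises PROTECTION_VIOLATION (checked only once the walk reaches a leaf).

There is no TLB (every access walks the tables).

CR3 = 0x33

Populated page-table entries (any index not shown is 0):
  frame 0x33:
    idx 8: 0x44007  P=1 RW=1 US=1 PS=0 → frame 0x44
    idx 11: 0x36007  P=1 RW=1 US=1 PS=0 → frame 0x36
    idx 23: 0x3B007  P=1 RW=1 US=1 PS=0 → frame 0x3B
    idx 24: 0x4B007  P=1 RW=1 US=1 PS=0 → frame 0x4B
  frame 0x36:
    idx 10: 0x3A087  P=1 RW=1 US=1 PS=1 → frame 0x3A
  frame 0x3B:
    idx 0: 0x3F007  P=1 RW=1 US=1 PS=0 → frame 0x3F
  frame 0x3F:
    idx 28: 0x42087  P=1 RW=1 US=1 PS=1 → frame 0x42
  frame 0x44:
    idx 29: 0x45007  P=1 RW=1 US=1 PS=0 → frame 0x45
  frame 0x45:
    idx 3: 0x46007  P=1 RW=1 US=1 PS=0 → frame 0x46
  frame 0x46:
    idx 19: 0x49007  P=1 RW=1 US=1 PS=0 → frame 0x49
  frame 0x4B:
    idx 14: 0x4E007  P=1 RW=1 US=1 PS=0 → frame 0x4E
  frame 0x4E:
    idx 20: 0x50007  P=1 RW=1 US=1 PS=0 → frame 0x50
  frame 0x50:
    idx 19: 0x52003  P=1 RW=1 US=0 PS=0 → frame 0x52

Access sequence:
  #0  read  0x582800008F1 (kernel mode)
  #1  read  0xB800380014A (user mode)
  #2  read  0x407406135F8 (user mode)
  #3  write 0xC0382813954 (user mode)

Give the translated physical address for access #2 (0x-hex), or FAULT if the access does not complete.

Walk each access:
#0 VA=0x582800008F1 (r,kernel):
  L0 @0x33[11] → 0x36007  P=1,RW=1,US=1,PS=0
  L1 @0x36[10] → 0x3A087  P=1,RW=1,US=1,PS=1
  ⇒ phys 0x3A8F1 (huge @L1)  [2 reads]
#1 VA=0xB800380014A (r,user):
  L0 @0x33[23] → 0x3B007  P=1,RW=1,US=1,PS=0
  L1 @0x3B[0] → 0x3F007  P=1,RW=1,US=1,PS=0
  L2 @0x3F[28] → 0x42087  P=1,RW=1,US=1,PS=1
  ⇒ phys 0x4214A (huge @L2)  [3 reads]
#2 VA=0x407406135F8 (r,user):
  L0 @0x33[8] → 0x44007  P=1,RW=1,US=1,PS=0
  L1 @0x44[29] → 0x45007  P=1,RW=1,US=1,PS=0
  L2 @0x45[3] → 0x46007  P=1,RW=1,US=1,PS=0
  L3 @0x46[19] → 0x49007  P=1,RW=1,US=1,PS=0
  ⇒ phys 0x495F8  [4 reads]
#3 VA=0xC0382813954 (w,user):
  L0 @0x33[24] → 0x4B007  P=1,RW=1,US=1,PS=0
  L1 @0x4B[14] → 0x4E007  P=1,RW=1,US=1,PS=0
  L2 @0x4E[20] → 0x50007  P=1,RW=1,US=1,PS=0
  L3 @0x50[19] → 0x52003  P=1,RW=1,US=0,PS=0
  → PROTECTION_VIOLATION  (4 entries read)

Access #2 PA: 0x495F8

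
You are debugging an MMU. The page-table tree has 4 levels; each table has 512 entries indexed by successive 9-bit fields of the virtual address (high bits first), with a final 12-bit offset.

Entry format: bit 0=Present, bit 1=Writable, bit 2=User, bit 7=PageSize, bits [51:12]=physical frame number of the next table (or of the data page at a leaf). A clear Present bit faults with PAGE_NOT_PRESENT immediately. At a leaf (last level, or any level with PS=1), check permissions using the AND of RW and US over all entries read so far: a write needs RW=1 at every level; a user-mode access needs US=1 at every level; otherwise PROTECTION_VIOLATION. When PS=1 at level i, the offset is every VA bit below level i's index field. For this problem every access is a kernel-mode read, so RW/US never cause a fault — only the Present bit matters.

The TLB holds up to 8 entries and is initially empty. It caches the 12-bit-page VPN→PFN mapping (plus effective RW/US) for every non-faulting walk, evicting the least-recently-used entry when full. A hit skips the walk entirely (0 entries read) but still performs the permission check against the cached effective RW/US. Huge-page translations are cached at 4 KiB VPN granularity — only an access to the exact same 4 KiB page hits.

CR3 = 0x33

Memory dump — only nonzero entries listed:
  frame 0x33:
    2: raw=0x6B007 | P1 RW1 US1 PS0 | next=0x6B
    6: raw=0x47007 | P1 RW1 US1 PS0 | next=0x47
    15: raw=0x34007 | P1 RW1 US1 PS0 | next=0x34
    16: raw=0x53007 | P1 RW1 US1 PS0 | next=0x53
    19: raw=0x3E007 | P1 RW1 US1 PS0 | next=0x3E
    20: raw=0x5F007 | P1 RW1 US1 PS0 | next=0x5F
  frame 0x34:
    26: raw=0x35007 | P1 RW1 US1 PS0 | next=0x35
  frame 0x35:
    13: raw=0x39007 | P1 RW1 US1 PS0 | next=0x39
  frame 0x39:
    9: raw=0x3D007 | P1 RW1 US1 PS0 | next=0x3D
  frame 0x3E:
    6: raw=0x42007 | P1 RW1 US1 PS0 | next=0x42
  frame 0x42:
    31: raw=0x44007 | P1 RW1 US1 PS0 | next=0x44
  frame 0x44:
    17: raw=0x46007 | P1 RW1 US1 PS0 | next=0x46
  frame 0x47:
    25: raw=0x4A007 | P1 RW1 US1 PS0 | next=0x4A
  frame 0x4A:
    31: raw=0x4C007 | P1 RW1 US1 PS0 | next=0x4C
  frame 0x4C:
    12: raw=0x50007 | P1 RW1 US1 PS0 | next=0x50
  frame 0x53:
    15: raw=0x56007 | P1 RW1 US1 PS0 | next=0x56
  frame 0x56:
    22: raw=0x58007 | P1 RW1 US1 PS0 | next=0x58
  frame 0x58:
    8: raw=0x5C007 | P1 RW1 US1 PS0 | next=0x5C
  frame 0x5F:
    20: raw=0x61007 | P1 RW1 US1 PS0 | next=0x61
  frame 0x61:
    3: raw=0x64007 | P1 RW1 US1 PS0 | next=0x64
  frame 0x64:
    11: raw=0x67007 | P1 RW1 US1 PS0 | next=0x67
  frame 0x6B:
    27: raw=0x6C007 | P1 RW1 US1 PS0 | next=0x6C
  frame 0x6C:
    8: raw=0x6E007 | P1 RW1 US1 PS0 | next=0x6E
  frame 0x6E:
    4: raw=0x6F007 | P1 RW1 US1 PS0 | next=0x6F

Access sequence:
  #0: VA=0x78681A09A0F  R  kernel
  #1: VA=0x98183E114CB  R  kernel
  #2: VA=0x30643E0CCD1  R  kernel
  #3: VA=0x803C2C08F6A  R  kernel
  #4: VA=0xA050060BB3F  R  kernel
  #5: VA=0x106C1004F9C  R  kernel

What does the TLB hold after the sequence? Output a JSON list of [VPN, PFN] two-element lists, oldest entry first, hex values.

Trace:
#0 VA=0x78681A09A0F (r,kernel):
  L0 @0x33[15] → 0x34007  P=1,RW=1,US=1,PS=0
  L1 @0x34[26] → 0x35007  P=1,RW=1,US=1,PS=0
  L2 @0x35[13] → 0x39007  P=1,RW=1,US=1,PS=0
  L3 @0x39[9] → 0x3D007  P=1,RW=1,US=1,PS=0
  ✓ 0x3DA0F  — 4 lookups
#1 VA=0x98183E114CB (r,kernel):
  L0 @0x33[19] → 0x3E007  P=1,RW=1,US=1,PS=0
  L1 @0x3E[6] → 0x42007  P=1,RW=1,US=1,PS=0
  L2 @0x42[31] → 0x44007  P=1,RW=1,US=1,PS=0
  L3 @0x44[17] → 0x46007  P=1,RW=1,US=1,PS=0
  ✓ 0x464CB  — 4 lookups
#2 VA=0x30643E0CCD1 (r,kernel):
  L0 @0x33[6] → 0x47007  P=1,RW=1,US=1,PS=0
  L1 @0x47[25] → 0x4A007  P=1,RW=1,US=1,PS=0
  L2 @0x4A[31] → 0x4C007  P=1,RW=1,US=1,PS=0
  L3 @0x4C[12] → 0x50007  P=1,RW=1,US=1,PS=0
  ✓ 0x50CD1  — 4 lookups
#3 VA=0x803C2C08F6A (r,kernel):
  L0 @0x33[16] → 0x53007  P=1,RW=1,US=1,PS=0
  L1 @0x53[15] → 0x56007  P=1,RW=1,US=1,PS=0
  L2 @0x56[22] → 0x58007  P=1,RW=1,US=1,PS=0
  L3 @0x58[8] → 0x5C007  P=1,RW=1,US=1,PS=0
  ✓ 0x5CF6A  — 4 lookups
#4 VA=0xA050060BB3F (r,kernel):
  L0 @0x33[20] → 0x5F007  P=1,RW=1,US=1,PS=0
  L1 @0x5F[20] → 0x61007  P=1,RW=1,US=1,PS=0
  L2 @0x61[3] → 0x64007  P=1,RW=1,US=1,PS=0
  L3 @0x64[11] → 0x67007  P=1,RW=1,US=1,PS=0
  ✓ 0x67B3F  — 4 lookups
#5 VA=0x106C1004F9C (r,kernel):
  L0 @0x33[2] → 0x6B007  P=1,RW=1,US=1,PS=0
  L1 @0x6B[27] → 0x6C007  P=1,RW=1,US=1,PS=0
  L2 @0x6C[8] → 0x6E007  P=1,RW=1,US=1,PS=0
  L3 @0x6E[4] → 0x6F007  P=1,RW=1,US=1,PS=0
  ✓ 0x6FF9C  — 4 lookups

TLB: [["0x78681A09", "0x3D"], ["0x98183E11", "0x46"], ["0x30643E0C", "0x50"], ["0x803C2C08", "0x5C"], ["0xA050060B", "0x67"], ["0x106C1004", "0x6F"]]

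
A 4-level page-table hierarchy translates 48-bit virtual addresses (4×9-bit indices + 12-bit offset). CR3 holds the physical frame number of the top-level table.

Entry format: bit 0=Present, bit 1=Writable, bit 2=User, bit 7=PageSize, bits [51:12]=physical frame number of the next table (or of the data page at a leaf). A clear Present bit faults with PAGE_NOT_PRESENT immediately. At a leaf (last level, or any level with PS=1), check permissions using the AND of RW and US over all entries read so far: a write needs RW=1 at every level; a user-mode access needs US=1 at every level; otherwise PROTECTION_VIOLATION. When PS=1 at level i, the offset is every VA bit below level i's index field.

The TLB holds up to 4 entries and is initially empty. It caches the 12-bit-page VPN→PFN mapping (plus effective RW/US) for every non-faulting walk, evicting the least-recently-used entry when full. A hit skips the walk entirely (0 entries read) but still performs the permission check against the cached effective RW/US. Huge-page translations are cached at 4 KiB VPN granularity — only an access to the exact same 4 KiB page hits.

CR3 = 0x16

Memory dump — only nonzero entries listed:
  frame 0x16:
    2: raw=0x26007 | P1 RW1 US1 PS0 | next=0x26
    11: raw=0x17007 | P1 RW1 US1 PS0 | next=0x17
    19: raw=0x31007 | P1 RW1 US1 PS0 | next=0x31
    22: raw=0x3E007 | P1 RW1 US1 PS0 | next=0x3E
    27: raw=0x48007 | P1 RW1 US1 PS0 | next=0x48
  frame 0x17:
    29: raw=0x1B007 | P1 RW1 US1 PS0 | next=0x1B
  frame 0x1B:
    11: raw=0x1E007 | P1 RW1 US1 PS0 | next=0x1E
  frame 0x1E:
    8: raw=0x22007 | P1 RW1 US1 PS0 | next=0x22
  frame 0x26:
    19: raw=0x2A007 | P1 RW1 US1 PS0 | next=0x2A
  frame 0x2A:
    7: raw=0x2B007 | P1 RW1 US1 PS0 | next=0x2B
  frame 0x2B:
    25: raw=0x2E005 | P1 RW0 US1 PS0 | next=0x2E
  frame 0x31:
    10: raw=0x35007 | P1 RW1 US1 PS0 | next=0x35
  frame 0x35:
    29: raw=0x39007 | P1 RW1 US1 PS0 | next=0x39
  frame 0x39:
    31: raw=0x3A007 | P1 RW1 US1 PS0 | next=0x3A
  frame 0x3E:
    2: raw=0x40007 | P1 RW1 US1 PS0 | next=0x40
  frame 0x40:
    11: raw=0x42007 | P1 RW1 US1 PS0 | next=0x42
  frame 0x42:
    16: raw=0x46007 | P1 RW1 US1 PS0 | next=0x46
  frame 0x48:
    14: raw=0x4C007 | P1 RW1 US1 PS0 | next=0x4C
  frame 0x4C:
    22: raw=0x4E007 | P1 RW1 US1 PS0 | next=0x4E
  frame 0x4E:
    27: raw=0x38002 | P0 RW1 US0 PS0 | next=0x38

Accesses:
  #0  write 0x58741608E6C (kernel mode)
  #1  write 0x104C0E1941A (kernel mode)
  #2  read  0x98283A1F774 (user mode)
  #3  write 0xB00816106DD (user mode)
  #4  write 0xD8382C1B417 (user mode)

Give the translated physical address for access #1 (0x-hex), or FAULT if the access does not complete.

Trace:
#0 VA=0x58741608E6C (w,kernel):
  L0 @0x16[11] → 0x17007  P=1,RW=1,US=1,PS=0
  L1 @0x17[29] → 0x1B007  P=1,RW=1,US=1,PS=0
  L2 @0x1B[11] → 0x1E007  P=1,RW=1,US=1,PS=0
  L3 @0x1E[8] → 0x22007  P=1,RW=1,US=1,PS=0
  → PA=0x22E6C  (4 entries read)
#1 VA=0x104C0E1941A (w,kernel):
  L0 @0x16[2] → 0x26007  P=1,RW=1,US=1,PS=0
  L1 @0x26[19] → 0x2A007  P=1,RW=1,US=1,PS=0
  L2 @0x2A[7] → 0x2B007  P=1,RW=1,US=1,PS=0
  L3 @0x2B[25] → 0x2E005  P=1,RW=0,US=1,PS=0
  → PROTECTION_VIOLATION  (4 entries read)
#2 VA=0x98283A1F774 (r,user):
  L0 @0x16[19] → 0x31007  P=1,RW=1,US=1,PS=0
  L1 @0x31[10] → 0x35007  P=1,RW=1,US=1,PS=0
  L2 @0x35[29] → 0x39007  P=1,RW=1,US=1,PS=0
  L3 @0x39[31] → 0x3A007  P=1,RW=1,US=1,PS=0
  → PA=0x3A774  (4 entries read)
#3 VA=0xB00816106DD (w,user):
  L0 @0x16[22] → 0x3E007  P=1,RW=1,US=1,PS=0
  L1 @0x3E[2] → 0x40007  P=1,RW=1,US=1,PS=0
  L2 @0x40[11] → 0x42007  P=1,RW=1,US=1,PS=0
  L3 @0x42[16] → 0x46007  P=1,RW=1,US=1,PS=0
  → PA=0x466DD  (4 entries read)
#4 VA=0xD8382C1B417 (w,user):
  L0 @0x16[27] → 0x48007  P=1,RW=1,US=1,PS=0
  L1 @0x48[14] → 0x4C007  P=1,RW=1,US=1,PS=0
  L2 @0x4C[22] → 0x4E007  P=1,RW=1,US=1,PS=0
  L3 @0x4E[27] → 0x38002  P=0,RW=1,US=0,PS=0
  → PAGE_NOT_PRESENT  (4 entries read)

Access #1 PA: FAULT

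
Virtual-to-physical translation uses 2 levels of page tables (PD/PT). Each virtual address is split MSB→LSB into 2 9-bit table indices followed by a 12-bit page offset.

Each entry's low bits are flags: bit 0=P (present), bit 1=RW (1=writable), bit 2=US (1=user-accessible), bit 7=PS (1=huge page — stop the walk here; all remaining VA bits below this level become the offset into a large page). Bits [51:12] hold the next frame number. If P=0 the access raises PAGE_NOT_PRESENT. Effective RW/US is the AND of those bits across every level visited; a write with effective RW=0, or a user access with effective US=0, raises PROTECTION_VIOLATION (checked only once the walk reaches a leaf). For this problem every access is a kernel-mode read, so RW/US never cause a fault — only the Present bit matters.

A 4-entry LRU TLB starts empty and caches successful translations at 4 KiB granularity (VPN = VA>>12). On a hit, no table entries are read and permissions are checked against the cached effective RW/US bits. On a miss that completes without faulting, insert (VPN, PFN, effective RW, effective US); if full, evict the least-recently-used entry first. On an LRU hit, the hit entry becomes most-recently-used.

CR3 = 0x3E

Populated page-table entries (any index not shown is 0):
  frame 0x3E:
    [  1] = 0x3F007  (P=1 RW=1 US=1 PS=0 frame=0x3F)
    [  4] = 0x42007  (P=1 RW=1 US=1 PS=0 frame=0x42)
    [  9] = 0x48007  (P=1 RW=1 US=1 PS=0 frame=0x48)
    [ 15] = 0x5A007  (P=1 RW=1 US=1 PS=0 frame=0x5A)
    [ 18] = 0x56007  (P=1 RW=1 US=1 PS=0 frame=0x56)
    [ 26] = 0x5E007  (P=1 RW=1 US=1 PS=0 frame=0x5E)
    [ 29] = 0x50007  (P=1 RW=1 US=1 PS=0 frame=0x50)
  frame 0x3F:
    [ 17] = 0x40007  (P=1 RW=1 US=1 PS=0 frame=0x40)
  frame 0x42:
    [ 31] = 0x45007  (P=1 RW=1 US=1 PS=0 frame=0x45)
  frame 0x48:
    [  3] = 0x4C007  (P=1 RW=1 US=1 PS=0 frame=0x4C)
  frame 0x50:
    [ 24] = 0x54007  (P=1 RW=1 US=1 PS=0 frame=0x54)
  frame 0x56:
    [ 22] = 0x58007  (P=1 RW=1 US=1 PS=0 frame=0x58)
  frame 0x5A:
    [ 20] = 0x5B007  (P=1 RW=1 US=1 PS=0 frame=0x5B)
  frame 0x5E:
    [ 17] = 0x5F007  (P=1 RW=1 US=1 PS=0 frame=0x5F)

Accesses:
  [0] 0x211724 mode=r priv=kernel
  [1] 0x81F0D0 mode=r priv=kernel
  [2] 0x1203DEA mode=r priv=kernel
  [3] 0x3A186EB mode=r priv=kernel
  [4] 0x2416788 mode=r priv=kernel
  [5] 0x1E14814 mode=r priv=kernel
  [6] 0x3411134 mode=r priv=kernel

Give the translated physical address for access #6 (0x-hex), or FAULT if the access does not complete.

Per-access translation:
#0 VA=0x211724 (r,kernel):
  L0: frame=0x3E idx=1 entry=0x3F007 [P=1 RW=1 US=1 PS=0]
  L1: frame=0x3F idx=17 entry=0x40007 [P=1 RW=1 US=1 PS=0]
  ✓ 0x40724  — 2 lookups
#1 VA=0x81F0D0 (r,kernel):
  L0: frame=0x3E idx=4 entry=0x42007 [P=1 RW=1 US=1 PS=0]
  L1: frame=0x42 idx=31 entry=0x45007 [P=1 RW=1 US=1 PS=0]
  ✓ 0x450D0  — 2 lookups
#2 VA=0x1203DEA (r,kernel):
  L0: frame=0x3E idx=9 entry=0x48007 [P=1 RW=1 US=1 PS=0]
  L1: frame=0x48 idx=3 entry=0x4C007 [P=1 RW=1 US=1 PS=0]
  ✓ 0x4CDEA  — 2 lookups
#3 VA=0x3A186EB (r,kernel):
  L0: frame=0x3E idx=29 entry=0x50007 [P=1 RW=1 US=1 PS=0]
  L1: frame=0x50 idx=24 entry=0x54007 [P=1 RW=1 US=1 PS=0]
  ✓ 0x546EB  — 2 lookups
#4 VA=0x2416788 (r,kernel):
  L0: frame=0x3E idx=18 entry=0x56007 [P=1 RW=1 US=1 PS=0]
  L1: frame=0x56 idx=22 entry=0x58007 [P=1 RW=1 US=1 PS=0]
  ✓ 0x58788  — 2 lookups
#5 VA=0x1E14814 (r,kernel):
  L0: frame=0x3E idx=15 entry=0x5A007 [P=1 RW=1 US=1 PS=0]
  L1: frame=0x5A idx=20 entry=0x5B007 [P=1 RW=1 US=1 PS=0]
  ✓ 0x5B814  — 2 lookups
#6 VA=0x3411134 (r,kernel):
  L0: frame=0x3E idx=26 entry=0x5E007 [P=1 RW=1 US=1 PS=0]
  L1: frame=0x5E idx=17 entry=0x5F007 [P=1 RW=1 US=1 PS=0]
  ✓ 0x5F134  — 2 lookups

Access #6 PA: 0x5F134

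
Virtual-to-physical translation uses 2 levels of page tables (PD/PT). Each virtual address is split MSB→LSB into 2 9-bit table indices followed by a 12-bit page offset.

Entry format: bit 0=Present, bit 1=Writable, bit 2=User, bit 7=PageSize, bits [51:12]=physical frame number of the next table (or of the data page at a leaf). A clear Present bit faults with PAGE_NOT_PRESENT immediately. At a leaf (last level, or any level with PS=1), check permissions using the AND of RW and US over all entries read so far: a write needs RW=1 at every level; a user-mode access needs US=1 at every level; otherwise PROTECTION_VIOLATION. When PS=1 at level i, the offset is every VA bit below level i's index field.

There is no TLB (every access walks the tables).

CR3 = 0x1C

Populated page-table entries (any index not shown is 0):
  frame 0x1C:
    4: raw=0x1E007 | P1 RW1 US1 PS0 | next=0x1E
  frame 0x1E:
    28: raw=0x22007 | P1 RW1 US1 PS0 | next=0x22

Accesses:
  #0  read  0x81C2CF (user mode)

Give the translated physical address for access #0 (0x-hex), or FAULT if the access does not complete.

Walk each access:
#0 VA=0x81C2CF (r,user):
  L0 @0x1C[4] → 0x1E007  P=1,RW=1,US=1,PS=0
  L1 @0x1E[28] → 0x22007  P=1,RW=1,US=1,PS=0
  ✓ 0x222CF  — 2 lookups

Access #0 PA: 0x222CF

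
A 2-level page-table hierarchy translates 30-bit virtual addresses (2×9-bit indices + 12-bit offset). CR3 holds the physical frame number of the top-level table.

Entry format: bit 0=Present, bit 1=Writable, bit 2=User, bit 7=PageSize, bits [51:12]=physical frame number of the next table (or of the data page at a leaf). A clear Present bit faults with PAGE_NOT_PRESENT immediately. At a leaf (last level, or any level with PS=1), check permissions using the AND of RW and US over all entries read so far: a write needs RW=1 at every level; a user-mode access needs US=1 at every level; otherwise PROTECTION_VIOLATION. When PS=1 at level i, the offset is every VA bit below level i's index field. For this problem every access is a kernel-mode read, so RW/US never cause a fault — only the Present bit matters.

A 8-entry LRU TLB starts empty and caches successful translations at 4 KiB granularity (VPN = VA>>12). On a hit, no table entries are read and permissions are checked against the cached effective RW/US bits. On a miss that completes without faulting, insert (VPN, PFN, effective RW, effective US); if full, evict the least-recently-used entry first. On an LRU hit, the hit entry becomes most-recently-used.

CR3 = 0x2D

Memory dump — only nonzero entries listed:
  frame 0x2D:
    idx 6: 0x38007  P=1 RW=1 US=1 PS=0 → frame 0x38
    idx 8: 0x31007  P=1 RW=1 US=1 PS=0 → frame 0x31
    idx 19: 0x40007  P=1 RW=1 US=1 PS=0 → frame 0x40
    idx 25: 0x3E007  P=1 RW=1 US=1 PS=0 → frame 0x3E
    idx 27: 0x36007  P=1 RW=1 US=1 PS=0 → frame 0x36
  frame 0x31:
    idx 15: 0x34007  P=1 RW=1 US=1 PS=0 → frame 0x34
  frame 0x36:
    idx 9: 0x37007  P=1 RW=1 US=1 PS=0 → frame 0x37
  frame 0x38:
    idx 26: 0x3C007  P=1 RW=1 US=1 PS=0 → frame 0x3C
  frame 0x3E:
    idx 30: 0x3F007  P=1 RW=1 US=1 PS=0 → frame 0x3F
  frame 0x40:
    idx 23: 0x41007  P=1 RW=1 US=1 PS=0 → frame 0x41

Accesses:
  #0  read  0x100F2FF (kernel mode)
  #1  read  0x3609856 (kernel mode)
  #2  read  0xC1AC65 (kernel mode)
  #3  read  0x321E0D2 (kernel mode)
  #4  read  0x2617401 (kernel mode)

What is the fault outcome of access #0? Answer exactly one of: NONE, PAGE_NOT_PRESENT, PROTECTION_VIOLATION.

Trace:
#0 VA=0x100F2FF (r,kernel):
  L0: frame=0x2D idx=8 entry=0x31007 [P=1 RW=1 US=1 PS=0]
  L1: frame=0x31 idx=15 entry=0x34007 [P=1 RW=1 US=1 PS=0]
  → PA=0x342FF  (2 entries read)
#1 VA=0x3609856 (r,kernel):
  L0: frame=0x2D idx=27 entry=0x36007 [P=1 RW=1 US=1 PS=0]
  L1: frame=0x36 idx=9 entry=0x37007 [P=1 RW=1 US=1 PS=0]
  → PA=0x37856  (2 entries read)
#2 VA=0xC1AC65 (r,kernel):
  L0: frame=0x2D idx=6 entry=0x38007 [P=1 RW=1 US=1 PS=0]
  L1: frame=0x38 idx=26 entry=0x3C007 [P=1 RW=1 US=1 PS=0]
  → PA=0x3CC65  (2 entries read)
#3 VA=0x321E0D2 (r,kernel):
  L0: frame=0x2D idx=25 entry=0x3E007 [P=1 RW=1 US=1 PS=0]
  L1: frame=0x3E idx=30 entry=0x3F007 [P=1 RW=1 US=1 PS=0]
  → PA=0x3F0D2  (2 entries read)
#4 VA=0x2617401 (r,kernel):
  L0: frame=0x2D idx=19 entry=0x40007 [P=1 RW=1 US=1 PS=0]
  L1: frame=0x40 idx=23 entry=0x41007 [P=1 RW=1 US=1 PS=0]
  → PA=0x41401  (2 entries read)

Access #0 fault: NONE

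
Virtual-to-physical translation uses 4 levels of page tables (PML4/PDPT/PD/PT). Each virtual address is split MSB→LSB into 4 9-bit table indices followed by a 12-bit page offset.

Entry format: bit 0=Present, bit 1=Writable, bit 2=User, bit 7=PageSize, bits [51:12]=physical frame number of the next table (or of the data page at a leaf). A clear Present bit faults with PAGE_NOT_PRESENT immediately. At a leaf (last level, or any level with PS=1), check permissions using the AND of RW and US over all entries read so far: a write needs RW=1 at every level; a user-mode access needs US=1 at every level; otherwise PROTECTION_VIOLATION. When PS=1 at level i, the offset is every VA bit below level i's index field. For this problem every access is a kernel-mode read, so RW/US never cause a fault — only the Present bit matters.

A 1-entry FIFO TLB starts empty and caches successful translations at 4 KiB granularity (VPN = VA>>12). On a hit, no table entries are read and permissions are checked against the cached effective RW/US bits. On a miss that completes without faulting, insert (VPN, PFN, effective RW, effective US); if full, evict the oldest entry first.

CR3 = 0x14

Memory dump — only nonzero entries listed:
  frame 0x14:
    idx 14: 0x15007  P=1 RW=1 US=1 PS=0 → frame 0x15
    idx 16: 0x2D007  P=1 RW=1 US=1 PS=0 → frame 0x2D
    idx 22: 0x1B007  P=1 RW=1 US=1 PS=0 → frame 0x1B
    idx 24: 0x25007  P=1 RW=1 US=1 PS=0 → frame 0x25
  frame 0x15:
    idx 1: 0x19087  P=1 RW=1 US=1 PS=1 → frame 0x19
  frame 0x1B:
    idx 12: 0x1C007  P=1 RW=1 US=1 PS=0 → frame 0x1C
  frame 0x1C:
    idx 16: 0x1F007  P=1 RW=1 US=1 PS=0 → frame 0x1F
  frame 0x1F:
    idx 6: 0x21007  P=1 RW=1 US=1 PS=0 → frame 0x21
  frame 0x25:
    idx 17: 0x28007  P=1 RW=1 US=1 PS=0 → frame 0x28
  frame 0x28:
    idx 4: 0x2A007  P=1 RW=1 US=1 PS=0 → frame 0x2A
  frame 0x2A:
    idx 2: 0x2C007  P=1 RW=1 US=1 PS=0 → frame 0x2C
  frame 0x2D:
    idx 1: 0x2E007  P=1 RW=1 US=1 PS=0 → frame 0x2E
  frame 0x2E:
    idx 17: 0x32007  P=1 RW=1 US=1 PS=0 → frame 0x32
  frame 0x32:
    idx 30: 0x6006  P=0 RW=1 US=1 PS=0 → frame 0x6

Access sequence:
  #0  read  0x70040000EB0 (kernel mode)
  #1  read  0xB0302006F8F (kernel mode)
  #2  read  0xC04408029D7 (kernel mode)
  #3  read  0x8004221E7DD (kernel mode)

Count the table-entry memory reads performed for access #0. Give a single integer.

Trace:
#0 VA=0x70040000EB0 (r,kernel):
  [0] read 0x14 idx=14: raw=0x15007 flags P=1 W=1 U=1 S=0
  [1] read 0x15 idx=1: raw=0x19087 flags P=1 W=1 U=1 S=1
  ⇒ phys 0x19EB0 (huge @L1)  [2 reads]
#1 VA=0xB0302006F8F (r,kernel):
  [0] read 0x14 idx=22: raw=0x1B007 flags P=1 W=1 U=1 S=0
  [1] read 0x1B idx=12: raw=0x1C007 flags P=1 W=1 U=1 S=0
  [2] read 0x1C idx=16: raw=0x1F007 flags P=1 W=1 U=1 S=0
  [3] read 0x1F idx=6: raw=0x21007 flags P=1 W=1 U=1 S=0
  ⇒ phys 0x21F8F  [4 reads]
#2 VA=0xC04408029D7 (r,kernel):
  [0] read 0x14 idx=24: raw=0x25007 flags P=1 W=1 U=1 S=0
  [1] read 0x25 idx=17: raw=0x28007 flags P=1 W=1 U=1 S=0
  [2] read 0x28 idx=4: raw=0x2A007 flags P=1 W=1 U=1 S=0
  [3] read 0x2A idx=2: raw=0x2C007 flags P=1 W=1 U=1 S=0
  ⇒ phys 0x2C9D7  [4 reads]
#3 VA=0x8004221E7DD (r,kernel):
  [0] read 0x14 idx=16: raw=0x2D007 flags P=1 W=1 U=1 S=0
  [1] read 0x2D idx=1: raw=0x2E007 flags P=1 W=1 U=1 S=0
  [2] read 0x2E idx=17: raw=0x32007 flags P=1 W=1 U=1 S=0
  [3] read 0x32 idx=30: raw=0x6006 flags P=0 W=1 U=1 S=0
  ✗ PAGE_NOT_PRESENT  [4 reads]

Entries read for #0: 2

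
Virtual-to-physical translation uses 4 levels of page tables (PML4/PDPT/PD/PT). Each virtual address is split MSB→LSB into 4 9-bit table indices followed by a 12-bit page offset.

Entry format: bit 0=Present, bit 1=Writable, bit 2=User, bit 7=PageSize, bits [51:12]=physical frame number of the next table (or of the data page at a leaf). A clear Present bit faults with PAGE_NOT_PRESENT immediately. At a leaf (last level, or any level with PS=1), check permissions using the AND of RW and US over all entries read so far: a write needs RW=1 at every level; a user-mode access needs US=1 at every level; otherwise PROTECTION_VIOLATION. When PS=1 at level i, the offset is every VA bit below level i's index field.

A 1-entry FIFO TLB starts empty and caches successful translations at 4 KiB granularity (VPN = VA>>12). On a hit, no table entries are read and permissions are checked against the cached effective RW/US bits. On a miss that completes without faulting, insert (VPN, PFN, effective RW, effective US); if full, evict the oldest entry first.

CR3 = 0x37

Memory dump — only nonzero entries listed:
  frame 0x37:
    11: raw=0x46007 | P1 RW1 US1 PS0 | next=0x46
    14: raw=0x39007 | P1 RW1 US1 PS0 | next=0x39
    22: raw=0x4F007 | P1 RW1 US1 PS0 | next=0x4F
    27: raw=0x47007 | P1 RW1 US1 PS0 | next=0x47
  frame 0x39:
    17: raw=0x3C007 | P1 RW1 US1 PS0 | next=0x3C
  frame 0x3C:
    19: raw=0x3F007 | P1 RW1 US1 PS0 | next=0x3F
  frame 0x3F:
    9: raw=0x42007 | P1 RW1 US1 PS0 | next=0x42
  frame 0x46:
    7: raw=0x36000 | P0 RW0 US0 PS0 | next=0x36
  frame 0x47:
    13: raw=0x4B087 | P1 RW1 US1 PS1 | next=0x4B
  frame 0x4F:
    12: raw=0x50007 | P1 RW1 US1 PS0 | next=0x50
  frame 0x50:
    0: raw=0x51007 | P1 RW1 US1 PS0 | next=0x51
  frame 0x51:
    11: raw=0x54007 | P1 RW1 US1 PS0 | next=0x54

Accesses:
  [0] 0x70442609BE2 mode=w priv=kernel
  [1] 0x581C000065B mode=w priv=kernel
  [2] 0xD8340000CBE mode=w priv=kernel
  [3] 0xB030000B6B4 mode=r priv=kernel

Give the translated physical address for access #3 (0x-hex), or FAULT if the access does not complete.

Walk each access:
#0 VA=0x70442609BE2 (w,kernel):
  L0 @0x37[14] → 0x39007  P=1,RW=1,US=1,PS=0
  L1 @0x39[17] → 0x3C007  P=1,RW=1,US=1,PS=0
  L2 @0x3C[19] → 0x3F007  P=1,RW=1,US=1,PS=0
  L3 @0x3F[9] → 0x42007  P=1,RW=1,US=1,PS=0
  ⇒ phys 0x42BE2  [4 reads]
#1 VA=0x581C000065B (w,kernel):
  L0 @0x37[11] → 0x46007  P=1,RW=1,US=1,PS=0
  L1 @0x46[7] → 0x36000  P=0,RW=0,US=0,PS=0
  ⇒ fault: PAGE_NOT_PRESENT  — 2 lookups
#2 VA=0xD8340000CBE (w,kernel):
  L0 @0x37[27] → 0x47007  P=1,RW=1,US=1,PS=0
  L1 @0x47[13] → 0x4B087  P=1,RW=1,US=1,PS=1
  ⇒ phys 0x4BCBE (huge @L1)  [2 reads]
#3 VA=0xB030000B6B4 (r,kernel):
  L0 @0x37[22] → 0x4F007  P=1,RW=1,US=1,PS=0
  L1 @0x4F[12] → 0x50007  P=1,RW=1,US=1,PS=0
  L2 @0x50[0] → 0x51007  P=1,RW=1,US=1,PS=0
  L3 @0x51[11] → 0x54007  P=1,RW=1,US=1,PS=0
  ⇒ phys 0x546B4  [4 reads]

Access #3 PA: 0x546B4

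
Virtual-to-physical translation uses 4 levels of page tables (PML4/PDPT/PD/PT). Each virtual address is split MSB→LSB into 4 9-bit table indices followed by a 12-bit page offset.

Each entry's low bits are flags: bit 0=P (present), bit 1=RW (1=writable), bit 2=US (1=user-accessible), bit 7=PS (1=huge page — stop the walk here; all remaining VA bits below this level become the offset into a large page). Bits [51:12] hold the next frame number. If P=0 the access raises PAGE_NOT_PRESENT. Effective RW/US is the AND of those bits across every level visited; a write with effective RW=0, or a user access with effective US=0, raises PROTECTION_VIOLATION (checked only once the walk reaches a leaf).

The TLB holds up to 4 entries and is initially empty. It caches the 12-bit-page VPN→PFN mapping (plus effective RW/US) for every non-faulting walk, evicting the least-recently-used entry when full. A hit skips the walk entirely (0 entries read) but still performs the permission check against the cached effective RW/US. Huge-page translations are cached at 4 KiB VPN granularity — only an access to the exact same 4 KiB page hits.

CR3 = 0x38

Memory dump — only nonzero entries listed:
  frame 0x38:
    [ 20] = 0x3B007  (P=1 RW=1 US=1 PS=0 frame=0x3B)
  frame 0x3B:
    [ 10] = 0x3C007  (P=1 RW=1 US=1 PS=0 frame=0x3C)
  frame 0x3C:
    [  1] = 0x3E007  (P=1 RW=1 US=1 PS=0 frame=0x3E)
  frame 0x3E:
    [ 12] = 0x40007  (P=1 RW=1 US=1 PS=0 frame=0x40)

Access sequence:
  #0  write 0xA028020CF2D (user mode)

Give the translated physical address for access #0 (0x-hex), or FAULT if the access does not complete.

Per-access translation:
#0 VA=0xA028020CF2D (w,user):
  L0: frame=0x38 idx=20 entry=0x3B007 [P=1 RW=1 US=1 PS=0]
  L1: frame=0x3B idx=10 entry=0x3C007 [P=1 RW=1 US=1 PS=0]
  L2: frame=0x3C idx=1 entry=0x3E007 [P=1 RW=1 US=1 PS=0]
  L3: frame=0x3E idx=12 entry=0x40007 [P=1 RW=1 US=1 PS=0]
  ✓ 0x40F2D  — 4 lookups

Access #0 PA: 0x40F2D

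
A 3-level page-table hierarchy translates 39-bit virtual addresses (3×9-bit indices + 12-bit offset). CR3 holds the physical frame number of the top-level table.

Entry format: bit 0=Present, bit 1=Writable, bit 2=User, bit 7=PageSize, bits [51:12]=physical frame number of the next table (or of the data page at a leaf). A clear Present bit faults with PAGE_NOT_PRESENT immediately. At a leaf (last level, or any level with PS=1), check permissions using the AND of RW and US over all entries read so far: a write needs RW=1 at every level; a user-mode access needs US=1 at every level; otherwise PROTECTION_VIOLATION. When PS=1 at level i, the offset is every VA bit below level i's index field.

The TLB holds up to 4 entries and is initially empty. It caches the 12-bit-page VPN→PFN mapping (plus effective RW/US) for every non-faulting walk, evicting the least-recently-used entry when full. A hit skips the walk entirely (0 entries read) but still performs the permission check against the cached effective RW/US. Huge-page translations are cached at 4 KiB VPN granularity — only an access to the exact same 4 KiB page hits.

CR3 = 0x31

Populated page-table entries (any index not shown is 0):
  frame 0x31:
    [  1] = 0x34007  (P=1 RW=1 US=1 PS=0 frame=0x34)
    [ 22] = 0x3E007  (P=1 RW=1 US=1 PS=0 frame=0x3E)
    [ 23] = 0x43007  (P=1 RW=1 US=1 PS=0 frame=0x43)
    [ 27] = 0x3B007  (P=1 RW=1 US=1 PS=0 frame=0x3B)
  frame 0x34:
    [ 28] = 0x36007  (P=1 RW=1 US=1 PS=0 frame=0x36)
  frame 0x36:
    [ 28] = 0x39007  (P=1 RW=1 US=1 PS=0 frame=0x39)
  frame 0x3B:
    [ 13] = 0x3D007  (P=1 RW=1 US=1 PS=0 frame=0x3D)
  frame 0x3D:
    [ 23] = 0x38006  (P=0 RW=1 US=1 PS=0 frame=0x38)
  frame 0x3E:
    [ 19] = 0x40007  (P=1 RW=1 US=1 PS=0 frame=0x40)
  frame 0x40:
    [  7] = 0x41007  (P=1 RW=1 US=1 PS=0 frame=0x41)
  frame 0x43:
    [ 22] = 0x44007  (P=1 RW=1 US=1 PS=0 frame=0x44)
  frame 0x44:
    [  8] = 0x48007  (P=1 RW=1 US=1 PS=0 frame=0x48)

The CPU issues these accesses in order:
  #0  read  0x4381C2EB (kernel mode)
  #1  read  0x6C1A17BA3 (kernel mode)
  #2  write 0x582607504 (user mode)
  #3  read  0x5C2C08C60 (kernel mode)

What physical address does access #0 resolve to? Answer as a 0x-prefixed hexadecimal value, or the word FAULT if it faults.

Walk each access:
#0 VA=0x4381C2EB (r,kernel):
  L0 @0x31[1] → 0x34007  P=1,RW=1,US=1,PS=0
  L1 @0x34[28] → 0x36007  P=1,RW=1,US=1,PS=0
  L2 @0x36[28] → 0x39007  P=1,RW=1,US=1,PS=0
  ✓ 0x392EB  — 3 lookups
#1 VA=0x6C1A17BA3 (r,kernel):
  L0 @0x31[27] → 0x3B007  P=1,RW=1,US=1,PS=0
  L1 @0x3B[13] → 0x3D007  P=1,RW=1,US=1,PS=0
  L2 @0x3D[23] → 0x38006  P=0,RW=1,US=1,PS=0
  ⇒ fault: PAGE_NOT_PRESENT  — 3 lookups
#2 VA=0x582607504 (w,user):
  L0 @0x31[22] → 0x3E007  P=1,RW=1,US=1,PS=0
  L1 @0x3E[19] → 0x40007  P=1,RW=1,US=1,PS=0
  L2 @0x40[7] → 0x41007  P=1,RW=1,US=1,PS=0
  ✓ 0x41504  — 3 lookups
#3 VA=0x5C2C08C60 (r,kernel):
  L0 @0x31[23] → 0x43007  P=1,RW=1,US=1,PS=0
  L1 @0x43[22] → 0x44007  P=1,RW=1,US=1,PS=0
  L2 @0x44[8] → 0x48007  P=1,RW=1,US=1,PS=0
  ✓ 0x48C60  — 3 lookups

Access #0 PA: 0x392EB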